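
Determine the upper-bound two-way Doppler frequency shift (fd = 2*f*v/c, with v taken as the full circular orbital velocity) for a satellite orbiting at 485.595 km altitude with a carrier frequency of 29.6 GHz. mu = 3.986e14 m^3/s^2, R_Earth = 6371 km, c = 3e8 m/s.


r = 6.856595e+06 m
v = sqrt(mu/r) = 7624.5532 m/s (worst-case radial velocity)
f = 29.6 GHz = 2.96e+10 Hz
fd = 2*f*v/c = 2*2.96e+10*7624.5532/3.0e+08
fd = 1.5045785e+06 Hz

1.5046e+06 Hz


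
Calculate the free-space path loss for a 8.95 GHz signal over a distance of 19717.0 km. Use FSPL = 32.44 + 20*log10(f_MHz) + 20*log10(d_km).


f = 8.95 GHz = 8950.0000 MHz
d = 19717.0 km
FSPL = 32.44 + 20*log10(8950.0000) + 20*log10(19717.0)
FSPL = 32.44 + 79.0365 + 85.8968
FSPL = 197.3733 dB

197.3733 dB


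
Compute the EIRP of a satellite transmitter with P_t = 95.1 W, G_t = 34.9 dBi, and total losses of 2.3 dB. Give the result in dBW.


Pt = 95.1 W = 19.7818 dBW
EIRP = Pt_dBW + Gt - losses = 19.7818 + 34.9 - 2.3 = 52.3818 dBW

52.3818 dBW


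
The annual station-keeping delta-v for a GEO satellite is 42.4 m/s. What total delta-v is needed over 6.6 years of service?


dV = rate * years = 42.4 * 6.6
dV = 279.8400 m/s

279.8400 m/s


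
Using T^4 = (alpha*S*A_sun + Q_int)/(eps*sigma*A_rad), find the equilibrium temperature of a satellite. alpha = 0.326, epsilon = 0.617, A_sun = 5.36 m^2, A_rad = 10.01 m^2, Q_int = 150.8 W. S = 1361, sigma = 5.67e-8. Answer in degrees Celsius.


Numerator = alpha*S*A_sun + Q_int = 0.326*1361*5.36 + 150.8 = 2528.9570 W
Denominator = eps*sigma*A_rad = 0.617*5.67e-8*10.01 = 3.5018884e-07 W/K^4
T^4 = 7.2216949e+09 K^4
T = 291.5142 K = 18.3642 C

18.3642 degrees Celsius


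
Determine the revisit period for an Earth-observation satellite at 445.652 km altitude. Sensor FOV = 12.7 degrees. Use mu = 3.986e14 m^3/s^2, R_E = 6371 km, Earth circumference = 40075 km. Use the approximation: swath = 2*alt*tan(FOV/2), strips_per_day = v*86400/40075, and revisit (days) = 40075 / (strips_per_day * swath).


swath = 2*445.652*tan(0.1108284) = 99.1882 km
v = sqrt(mu/r) = 7646.8591 m/s = 7.6469 km/s
strips/day = v*86400/40075 = 7.6469*86400/40075 = 16.4863
coverage/day = strips * swath = 16.4863 * 99.1882 = 1635.2475 km
revisit = 40075 / 1635.2475 = 24.5070 days

24.5070 days


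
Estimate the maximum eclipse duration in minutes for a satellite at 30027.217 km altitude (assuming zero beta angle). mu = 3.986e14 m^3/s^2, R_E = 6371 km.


r = 36398.2170 km
T = 1151.8081 min
Eclipse fraction = arcsin(R_E/r)/pi = arcsin(6371.0000/36398.2170)/pi
= arcsin(0.175036)/pi = 0.0560042
Eclipse duration = 0.0560042 * 1151.8081 = 64.5061 min

64.5061 minutes


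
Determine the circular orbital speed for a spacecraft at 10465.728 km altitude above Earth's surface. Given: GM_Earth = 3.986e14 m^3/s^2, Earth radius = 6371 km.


r = R_E + alt = 6371.0 + 10465.728 = 16836.7280 km = 1.6836728e+07 m
v = sqrt(mu/r) = sqrt(3.986e14 / 1.6836728e+07) = 4865.6381 m/s = 4.8656 km/s

4.8656 km/s


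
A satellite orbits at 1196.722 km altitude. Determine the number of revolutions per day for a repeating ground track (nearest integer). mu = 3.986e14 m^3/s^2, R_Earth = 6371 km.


r = 7.567722e+06 m
T = 2*pi*sqrt(r^3/mu) = 6551.7750 s = 109.1963 min
revs/day = 1440 / 109.1963 = 13.1873
Rounded: 13 revolutions per day

13 revolutions per day


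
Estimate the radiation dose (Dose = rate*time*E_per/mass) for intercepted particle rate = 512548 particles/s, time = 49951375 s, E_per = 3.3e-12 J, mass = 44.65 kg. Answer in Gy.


Total energy deposited = rate * time * E_per
  = 512548 * 49951375 * 3.3e-12 = 84.4882 J
Dose = E_total / mass = 84.4882 / 44.65
Dose = 1.8922 Gy

1.8922 Gy


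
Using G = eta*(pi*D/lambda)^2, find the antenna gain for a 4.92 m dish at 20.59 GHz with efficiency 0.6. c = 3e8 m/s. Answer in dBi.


lambda = c/f = 3e8 / 2.059e+10 = 0.01457018 m
G = eta*(pi*D/lambda)^2 = 0.6*(pi*4.92/0.01457018)^2
G = 675229.4646 (linear)
G = 10*log10(675229.4646) = 58.2945 dBi

58.2945 dBi


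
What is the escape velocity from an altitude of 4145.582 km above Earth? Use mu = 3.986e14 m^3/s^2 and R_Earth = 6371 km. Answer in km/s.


r = 6371.0 + 4145.582 = 10516.5820 km = 1.0516582e+07 m
v_esc = sqrt(2*mu/r) = sqrt(2*3.986e14 / 1.0516582e+07)
v_esc = 8706.5548 m/s = 8.7066 km/s

8.7066 km/s


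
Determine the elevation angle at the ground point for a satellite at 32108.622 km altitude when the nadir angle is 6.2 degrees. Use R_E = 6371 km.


r = R_E + alt = 38479.6220 km
Law of sines in the satellite / Earth-center / ground-point triangle:
  sin(nadir)/R_E = sin(90 + el)/r  =>  cos(el) = (r/R_E)*sin(nadir)
cos(el) = (38479.6220 / 6371.0000) * sin(6.2 deg) = 0.6522955
el = arccos(0.6522955) = 49.2851 deg
(Earth-central angle = 90 - nadir - el = 34.5149 deg)

49.2851 degrees


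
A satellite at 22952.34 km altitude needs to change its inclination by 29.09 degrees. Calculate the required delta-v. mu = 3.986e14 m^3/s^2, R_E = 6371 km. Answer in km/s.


r = 29323.3400 km = 2.932334e+07 m
V = sqrt(mu/r) = 3686.9048 m/s
di = 29.09 deg = 0.5077163 rad
dV = 2*V*sin(di/2) = 2*3686.9048*sin(0.2538581)
dV = 1851.8608 m/s = 1.8519 km/s

1.8519 km/s


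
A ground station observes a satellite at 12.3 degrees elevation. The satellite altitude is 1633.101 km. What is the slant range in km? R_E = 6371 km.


h = 1633.101 km, el = 12.3 deg
d = -R_E*sin(el) + sqrt((R_E*sin(el))^2 + 2*R_E*h + h^2)
d = -6371.0000*sin(0.2146755) + sqrt((6371.0000*0.2130304)^2 + 2*6371.0000*1633.101 + 1633.101^2)
d = 3674.4858 km

3674.4858 km


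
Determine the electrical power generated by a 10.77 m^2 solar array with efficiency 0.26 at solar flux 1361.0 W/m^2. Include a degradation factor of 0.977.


P = area * eta * S * degradation
P = 10.77 * 0.26 * 1361.0 * 0.977
P = 3723.4175 W

3723.4175 W


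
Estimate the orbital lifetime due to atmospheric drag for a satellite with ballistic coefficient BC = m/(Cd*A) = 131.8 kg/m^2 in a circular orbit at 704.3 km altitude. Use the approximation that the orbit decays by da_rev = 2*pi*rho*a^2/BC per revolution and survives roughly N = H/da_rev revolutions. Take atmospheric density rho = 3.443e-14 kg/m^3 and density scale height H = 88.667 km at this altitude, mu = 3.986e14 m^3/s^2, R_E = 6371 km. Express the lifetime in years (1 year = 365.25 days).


a = R_E + alt = 7075.3000 km = 7.0753e+06 m
da_rev = 2*pi*rho*a^2/BC = 2*pi*3.443e-14*(7.0753e+06)^2/131.8 = 0.082165821 m per revolution
N = H/da_rev = 88667.0000 m / 0.082165821 m = 1.0791227e+06 revolutions
P = 2*pi*sqrt(a^3/mu) = 5922.8197 s
lifetime = N*P = 1.0791227e+06 * 5922.8197 = 6.391449e+09 s = 73975.1037 days
years = 73975.1037 / 365.25 = 202.5328 years

202.5328 years


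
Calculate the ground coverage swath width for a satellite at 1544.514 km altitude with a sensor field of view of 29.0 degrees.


FOV = 29.0 deg = 0.5061455 rad
swath = 2 * alt * tan(FOV/2) = 2 * 1544.514 * tan(0.2530727)
swath = 2 * 1544.514 * 0.2586176
swath = 798.8770 km

798.8770 km


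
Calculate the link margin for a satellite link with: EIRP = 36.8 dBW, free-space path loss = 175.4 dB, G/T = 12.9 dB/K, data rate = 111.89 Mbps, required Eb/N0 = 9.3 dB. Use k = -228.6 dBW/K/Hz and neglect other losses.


C/N0 = EIRP - FSPL + G/T - k = 36.8 - 175.4 + 12.9 - (-228.6)
C/N0 = 102.9000 dB-Hz
R_b = 111.89 Mbps = 1.1189e+08 bps -> 10*log10(R_b) = 80.4879 dB-Hz
Eb/N0 = C/N0 - 10*log10(R_b) = 102.9000 - 80.4879 = 22.4121 dB
Margin = Eb/N0 - Eb/N0_req = 22.4121 - 9.3 = 13.1121 dB (link closes)

13.1121 dB


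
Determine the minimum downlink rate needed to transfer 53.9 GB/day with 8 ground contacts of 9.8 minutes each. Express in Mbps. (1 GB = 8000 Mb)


total contact time = 8 * 9.8 * 60 = 4704.0000 s
data = 53.9 GB = 431200.0000 Mb
rate = 431200.0000 / 4704.0000 = 91.6667 Mbps

91.6667 Mbps


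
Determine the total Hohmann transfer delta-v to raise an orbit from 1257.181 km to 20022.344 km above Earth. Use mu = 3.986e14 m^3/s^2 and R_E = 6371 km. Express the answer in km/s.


r1 = 7628.1810 km = 7.628181e+06 m
r2 = 26393.3440 km = 2.6393344e+07 m
dv1 = sqrt(mu/r1)*(sqrt(2*r2/(r1+r2)) - 1) = 1775.4996 m/s
dv2 = sqrt(mu/r2)*(1 - sqrt(2*r1/(r1+r2))) = 1283.7908 m/s
total dv = |dv1| + |dv2| = 1775.4996 + 1283.7908 = 3059.2905 m/s = 3.0593 km/s

3.0593 km/s


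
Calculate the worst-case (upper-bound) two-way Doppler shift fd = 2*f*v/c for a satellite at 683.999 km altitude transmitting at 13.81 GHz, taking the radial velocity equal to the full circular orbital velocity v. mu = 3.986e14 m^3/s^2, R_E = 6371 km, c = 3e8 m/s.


r = 7.054999e+06 m
v = sqrt(mu/r) = 7516.5780 m/s (worst-case radial velocity)
f = 13.81 GHz = 1.381e+10 Hz
fd = 2*f*v/c = 2*1.381e+10*7516.5780/3.0e+08
fd = 692026.2818 Hz

692026.2818 Hz


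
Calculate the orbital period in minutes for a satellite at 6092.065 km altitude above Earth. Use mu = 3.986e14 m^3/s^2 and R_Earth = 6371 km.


r = 12463.0650 km = 1.2463065e+07 m
T = 2*pi*sqrt(r^3/mu) = 2*pi*sqrt(1.9358628e+21 / 3.986e14)
T = 13846.7710 s = 230.7795 min

230.7795 minutes


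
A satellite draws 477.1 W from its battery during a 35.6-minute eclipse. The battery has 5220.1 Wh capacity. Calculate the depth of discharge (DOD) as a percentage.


E_used = P * t / 60 = 477.1 * 35.6 / 60 = 283.0793 Wh
DOD = E_used / E_total * 100 = 283.0793 / 5220.1 * 100
DOD = 5.4229 %

5.4229 %


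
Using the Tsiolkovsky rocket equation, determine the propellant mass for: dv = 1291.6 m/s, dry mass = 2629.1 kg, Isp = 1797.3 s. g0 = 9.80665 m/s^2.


ve = Isp * g0 = 1797.3 * 9.80665 = 17625.492045 m/s
mass ratio = exp(dv/ve) = exp(1291.6/17625.492045) = 1.07603202
m_prop = m_dry * (mr - 1) = 2629.1 * (1.07603202 - 1)
m_prop = 199.8958 kg

199.8958 kg


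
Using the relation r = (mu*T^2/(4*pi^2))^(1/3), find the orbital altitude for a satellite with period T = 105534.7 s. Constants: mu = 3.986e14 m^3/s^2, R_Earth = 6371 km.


T = 105534.7 s
r = (mu*T^2/(4*pi^2))^(1/3) = (3.986e14 * 105534.7^2 / (4*pi^2))^(1/3)
r = 4.8267637e+07 m = 48267.6371 km
alt = r - R_E = 48267.6371 - 6371 = 41896.6371 km

41896.6371 km


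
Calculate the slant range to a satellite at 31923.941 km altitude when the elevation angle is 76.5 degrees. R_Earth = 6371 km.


h = 31923.941 km, el = 76.5 deg
d = -R_E*sin(el) + sqrt((R_E*sin(el))^2 + 2*R_E*h + h^2)
d = -6371.0000*sin(1.3352) + sqrt((6371.0000*0.9723699)^2 + 2*6371.0000*31923.941 + 31923.941^2)
d = 32071.0802 km

32071.0802 km


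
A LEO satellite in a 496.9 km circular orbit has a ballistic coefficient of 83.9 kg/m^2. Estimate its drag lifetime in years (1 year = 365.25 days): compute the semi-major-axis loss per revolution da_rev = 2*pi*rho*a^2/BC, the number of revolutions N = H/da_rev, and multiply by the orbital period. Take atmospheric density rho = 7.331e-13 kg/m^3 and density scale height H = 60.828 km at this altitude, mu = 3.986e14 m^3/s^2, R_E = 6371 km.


a = R_E + alt = 6867.9000 km = 6.8679e+06 m
da_rev = 2*pi*rho*a^2/BC = 2*pi*7.331e-13*(6.8679e+06)^2/83.9 = 2.589578 m per revolution
N = H/da_rev = 60828.0000 m / 2.589578 m = 23489.5385 revolutions
P = 2*pi*sqrt(a^3/mu) = 5664.3120 s
lifetime = N*P = 23489.5385 * 5664.3120 = 1.3305207e+08 s = 1539.9546 days
years = 1539.9546 / 365.25 = 4.2162 years

4.2162 years


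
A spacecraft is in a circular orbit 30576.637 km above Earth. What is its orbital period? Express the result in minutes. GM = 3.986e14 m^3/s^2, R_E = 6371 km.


r = 36947.6370 km = 3.6947637e+07 m
T = 2*pi*sqrt(r^3/mu) = 2*pi*sqrt(5.0438249e+22 / 3.986e14)
T = 70679.1346 s = 1177.9856 min

1177.9856 minutes


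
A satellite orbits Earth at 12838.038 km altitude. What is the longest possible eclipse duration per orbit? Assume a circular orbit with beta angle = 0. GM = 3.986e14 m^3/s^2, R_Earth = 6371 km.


r = 19209.0380 km
T = 441.5892 min
Eclipse fraction = arcsin(R_E/r)/pi = arcsin(6371.0000/19209.0380)/pi
= arcsin(0.3316668)/pi = 0.107611
Eclipse duration = 0.107611 * 441.5892 = 47.5198 min

47.5198 minutes


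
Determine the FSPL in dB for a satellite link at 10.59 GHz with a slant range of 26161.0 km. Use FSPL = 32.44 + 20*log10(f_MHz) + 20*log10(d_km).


f = 10.59 GHz = 10590.0000 MHz
d = 26161.0 km
FSPL = 32.44 + 20*log10(10590.0000) + 20*log10(26161.0)
FSPL = 32.44 + 80.4979 + 88.3531
FSPL = 201.2910 dB

201.2910 dB


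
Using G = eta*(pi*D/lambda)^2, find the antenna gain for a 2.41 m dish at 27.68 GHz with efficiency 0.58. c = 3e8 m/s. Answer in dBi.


lambda = c/f = 3e8 / 2.768e+10 = 0.01083815 m
G = eta*(pi*D/lambda)^2 = 0.58*(pi*2.41/0.01083815)^2
G = 283042.3923 (linear)
G = 10*log10(283042.3923) = 54.5185 dBi

54.5185 dBi


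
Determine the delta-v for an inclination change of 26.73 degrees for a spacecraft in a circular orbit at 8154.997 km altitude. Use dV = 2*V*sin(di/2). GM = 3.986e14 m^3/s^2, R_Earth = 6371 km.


r = 14525.9970 km = 1.4525997e+07 m
V = sqrt(mu/r) = 5238.3640 m/s
di = 26.73 deg = 0.4665265 rad
dV = 2*V*sin(di/2) = 2*5238.3640*sin(0.2332633)
dV = 2421.7337 m/s = 2.4217 km/s

2.4217 km/s


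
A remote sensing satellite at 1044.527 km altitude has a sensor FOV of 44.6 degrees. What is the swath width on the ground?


FOV = 44.6 deg = 0.7784168 rad
swath = 2 * alt * tan(FOV/2) = 2 * 1044.527 * tan(0.3892084)
swath = 2 * 1044.527 * 0.4101299
swath = 856.7835 km

856.7835 km


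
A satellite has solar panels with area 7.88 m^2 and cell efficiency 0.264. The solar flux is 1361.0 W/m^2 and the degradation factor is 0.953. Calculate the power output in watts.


P = area * eta * S * degradation
P = 7.88 * 0.264 * 1361.0 * 0.953
P = 2698.2437 W

2698.2437 W


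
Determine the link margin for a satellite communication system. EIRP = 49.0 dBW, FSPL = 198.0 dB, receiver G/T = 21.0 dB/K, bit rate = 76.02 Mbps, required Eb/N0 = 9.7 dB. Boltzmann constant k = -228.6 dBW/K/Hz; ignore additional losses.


C/N0 = EIRP - FSPL + G/T - k = 49.0 - 198.0 + 21.0 - (-228.6)
C/N0 = 100.6000 dB-Hz
R_b = 76.02 Mbps = 7.602e+07 bps -> 10*log10(R_b) = 78.8093 dB-Hz
Eb/N0 = C/N0 - 10*log10(R_b) = 100.6000 - 78.8093 = 21.7907 dB
Margin = Eb/N0 - Eb/N0_req = 21.7907 - 9.7 = 12.0907 dB (link closes)

12.0907 dB


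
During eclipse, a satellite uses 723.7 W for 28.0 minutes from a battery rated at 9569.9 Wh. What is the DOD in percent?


E_used = P * t / 60 = 723.7 * 28.0 / 60 = 337.7267 Wh
DOD = E_used / E_total * 100 = 337.7267 / 9569.9 * 100
DOD = 3.5291 %

3.5291 %


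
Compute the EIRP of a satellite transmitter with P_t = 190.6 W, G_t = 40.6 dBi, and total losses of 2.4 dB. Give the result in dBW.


Pt = 190.6 W = 22.8012 dBW
EIRP = Pt_dBW + Gt - losses = 22.8012 + 40.6 - 2.4 = 61.0012 dBW

61.0012 dBW


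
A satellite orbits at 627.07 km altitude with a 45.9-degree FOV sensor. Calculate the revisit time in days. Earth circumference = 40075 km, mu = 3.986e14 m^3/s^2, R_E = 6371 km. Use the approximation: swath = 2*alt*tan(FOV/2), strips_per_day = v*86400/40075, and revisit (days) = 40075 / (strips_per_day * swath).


swath = 2*627.07*tan(0.4005531) = 531.0597 km
v = sqrt(mu/r) = 7547.0896 m/s = 7.5471 km/s
strips/day = v*86400/40075 = 7.5471*86400/40075 = 16.2712
coverage/day = strips * swath = 16.2712 * 531.0597 = 8640.9810 km
revisit = 40075 / 8640.9810 = 4.6378 days

4.6378 days


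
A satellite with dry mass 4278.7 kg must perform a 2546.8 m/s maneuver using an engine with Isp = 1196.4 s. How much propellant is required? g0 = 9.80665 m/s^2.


ve = Isp * g0 = 1196.4 * 9.80665 = 11732.676060 m/s
mass ratio = exp(dv/ve) = exp(2546.8/11732.676060) = 1.24242980
m_prop = m_dry * (mr - 1) = 4278.7 * (1.24242980 - 1)
m_prop = 1037.2844 kg

1037.2844 kg


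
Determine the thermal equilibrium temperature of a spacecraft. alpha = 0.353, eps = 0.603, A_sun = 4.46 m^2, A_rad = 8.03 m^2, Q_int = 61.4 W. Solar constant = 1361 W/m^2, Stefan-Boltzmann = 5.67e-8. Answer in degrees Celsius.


Numerator = alpha*S*A_sun + Q_int = 0.353*1361*4.46 + 61.4 = 2204.1312 W
Denominator = eps*sigma*A_rad = 0.603*5.67e-8*8.03 = 2.745465e-07 W/K^4
T^4 = 8.0282617e+09 K^4
T = 299.3335 K = 26.1835 C

26.1835 degrees Celsius


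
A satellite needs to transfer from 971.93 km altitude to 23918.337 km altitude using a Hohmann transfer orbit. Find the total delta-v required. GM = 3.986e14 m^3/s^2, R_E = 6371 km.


r1 = 7342.9300 km = 7.34293e+06 m
r2 = 30289.3370 km = 3.0289337e+07 m
dv1 = sqrt(mu/r1)*(sqrt(2*r2/(r1+r2)) - 1) = 1980.1568 m/s
dv2 = sqrt(mu/r2)*(1 - sqrt(2*r1/(r1+r2))) = 1361.4624 m/s
total dv = |dv1| + |dv2| = 1980.1568 + 1361.4624 = 3341.6193 m/s = 3.3416 km/s

3.3416 km/s


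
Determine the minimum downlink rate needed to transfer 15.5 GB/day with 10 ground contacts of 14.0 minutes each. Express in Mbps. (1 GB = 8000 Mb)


total contact time = 10 * 14.0 * 60 = 8400.0000 s
data = 15.5 GB = 124000.0000 Mb
rate = 124000.0000 / 8400.0000 = 14.7619 Mbps

14.7619 Mbps


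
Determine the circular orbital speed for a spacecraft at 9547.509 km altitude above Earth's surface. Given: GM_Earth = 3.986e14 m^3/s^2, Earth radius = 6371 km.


r = R_E + alt = 6371.0 + 9547.509 = 15918.5090 km = 1.5918509e+07 m
v = sqrt(mu/r) = sqrt(3.986e14 / 1.5918509e+07) = 5004.0018 m/s = 5.0040 km/s

5.0040 km/s


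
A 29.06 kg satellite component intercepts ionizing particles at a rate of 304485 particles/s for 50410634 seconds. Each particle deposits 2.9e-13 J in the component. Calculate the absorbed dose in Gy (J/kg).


Total energy deposited = rate * time * E_per
  = 304485 * 50410634 * 2.9e-13 = 4.4513 J
Dose = E_total / mass = 4.4513 / 29.06
Dose = 0.1531759 Gy

0.1532 Gy


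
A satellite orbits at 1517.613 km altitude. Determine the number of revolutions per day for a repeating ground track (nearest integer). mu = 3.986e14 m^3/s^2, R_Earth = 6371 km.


r = 7.888613e+06 m
T = 2*pi*sqrt(r^3/mu) = 6972.8801 s = 116.2147 min
revs/day = 1440 / 116.2147 = 12.3909
Rounded: 12 revolutions per day

12 revolutions per day


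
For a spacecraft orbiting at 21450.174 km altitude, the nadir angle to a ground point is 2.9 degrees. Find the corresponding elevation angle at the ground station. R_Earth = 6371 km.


r = R_E + alt = 27821.1740 km
Law of sines in the satellite / Earth-center / ground-point triangle:
  sin(nadir)/R_E = sin(90 + el)/r  =>  cos(el) = (r/R_E)*sin(nadir)
cos(el) = (27821.1740 / 6371.0000) * sin(2.9 deg) = 0.2209316
el = arccos(0.2209316) = 77.2362 deg
(Earth-central angle = 90 - nadir - el = 9.8638 deg)

77.2362 degrees


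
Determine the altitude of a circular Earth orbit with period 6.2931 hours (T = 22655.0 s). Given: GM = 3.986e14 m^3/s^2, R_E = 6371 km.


T = 22655.0 s
r = (mu*T^2/(4*pi^2))^(1/3) = (3.986e14 * 22655.0^2 / (4*pi^2))^(1/3)
r = 1.7304879e+07 m = 17304.8789 km
alt = r - R_E = 17304.8789 - 6371 = 10933.8789 km

10933.8789 km


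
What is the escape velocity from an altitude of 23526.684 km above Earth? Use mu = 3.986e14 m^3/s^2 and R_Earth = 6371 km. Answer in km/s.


r = 6371.0 + 23526.684 = 29897.6840 km = 2.9897684e+07 m
v_esc = sqrt(2*mu/r) = sqrt(2*3.986e14 / 2.9897684e+07)
v_esc = 5163.7460 m/s = 5.1637 km/s

5.1637 km/s


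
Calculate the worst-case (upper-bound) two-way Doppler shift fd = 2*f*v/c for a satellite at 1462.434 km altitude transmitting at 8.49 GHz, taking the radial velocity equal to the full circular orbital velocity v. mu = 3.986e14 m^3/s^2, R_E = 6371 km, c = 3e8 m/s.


r = 7.833434e+06 m
v = sqrt(mu/r) = 7133.3339 m/s (worst-case radial velocity)
f = 8.49 GHz = 8.49e+09 Hz
fd = 2*f*v/c = 2*8.49e+09*7133.3339/3.0e+08
fd = 403746.6985 Hz

403746.6985 Hz


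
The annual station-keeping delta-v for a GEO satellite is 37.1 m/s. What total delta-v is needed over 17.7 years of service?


dV = rate * years = 37.1 * 17.7
dV = 656.6700 m/s

656.6700 m/s


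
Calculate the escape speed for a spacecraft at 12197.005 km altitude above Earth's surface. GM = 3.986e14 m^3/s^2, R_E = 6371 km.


r = 6371.0 + 12197.005 = 18568.0050 km = 1.8568005e+07 m
v_esc = sqrt(2*mu/r) = sqrt(2*3.986e14 / 1.8568005e+07)
v_esc = 6552.4094 m/s = 6.5524 km/s

6.5524 km/s


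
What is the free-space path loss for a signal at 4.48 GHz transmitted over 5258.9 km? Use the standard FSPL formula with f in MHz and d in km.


f = 4.48 GHz = 4480.0000 MHz
d = 5258.9 km
FSPL = 32.44 + 20*log10(4480.0000) + 20*log10(5258.9)
FSPL = 32.44 + 73.0256 + 74.4179
FSPL = 179.8835 dB

179.8835 dB


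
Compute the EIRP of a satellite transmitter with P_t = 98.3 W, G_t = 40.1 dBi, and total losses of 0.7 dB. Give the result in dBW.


Pt = 98.3 W = 19.9255 dBW
EIRP = Pt_dBW + Gt - losses = 19.9255 + 40.1 - 0.7 = 59.3255 dBW

59.3255 dBW


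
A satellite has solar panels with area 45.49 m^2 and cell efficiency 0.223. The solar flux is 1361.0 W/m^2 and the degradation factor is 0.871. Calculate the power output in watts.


P = area * eta * S * degradation
P = 45.49 * 0.223 * 1361.0 * 0.871
P = 12025.3321 W

12025.3321 W


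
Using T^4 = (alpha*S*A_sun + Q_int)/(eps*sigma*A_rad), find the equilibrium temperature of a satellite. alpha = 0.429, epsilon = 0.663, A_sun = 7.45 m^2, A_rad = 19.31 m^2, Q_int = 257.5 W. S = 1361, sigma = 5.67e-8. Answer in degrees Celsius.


Numerator = alpha*S*A_sun + Q_int = 0.429*1361*7.45 + 257.5 = 4607.3241 W
Denominator = eps*sigma*A_rad = 0.663*5.67e-8*19.31 = 7.2590345e-07 W/K^4
T^4 = 6.3470205e+09 K^4
T = 282.2555 K = 9.1055 C

9.1055 degrees Celsius


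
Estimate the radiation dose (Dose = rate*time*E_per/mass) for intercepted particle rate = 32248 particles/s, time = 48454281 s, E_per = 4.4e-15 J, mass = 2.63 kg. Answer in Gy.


Total energy deposited = rate * time * E_per
  = 32248 * 48454281 * 4.4e-15 = 0.006875236 J
Dose = E_total / mass = 0.006875236 / 2.63
Dose = 0.002614158 Gy

0.0026 Gy


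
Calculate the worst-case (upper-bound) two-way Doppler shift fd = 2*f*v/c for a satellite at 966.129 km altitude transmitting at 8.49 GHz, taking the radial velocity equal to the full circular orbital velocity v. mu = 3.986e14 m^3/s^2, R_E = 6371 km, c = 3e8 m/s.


r = 7.337129e+06 m
v = sqrt(mu/r) = 7370.6463 m/s (worst-case radial velocity)
f = 8.49 GHz = 8.49e+09 Hz
fd = 2*f*v/c = 2*8.49e+09*7370.6463/3.0e+08
fd = 417178.5795 Hz

417178.5795 Hz


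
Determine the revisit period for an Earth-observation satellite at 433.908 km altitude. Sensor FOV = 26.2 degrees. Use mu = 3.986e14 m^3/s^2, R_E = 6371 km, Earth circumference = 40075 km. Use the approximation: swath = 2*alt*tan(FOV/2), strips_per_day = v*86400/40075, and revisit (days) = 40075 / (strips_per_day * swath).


swath = 2*433.908*tan(0.2286381) = 201.9471 km
v = sqrt(mu/r) = 7653.4547 m/s = 7.6535 km/s
strips/day = v*86400/40075 = 7.6535*86400/40075 = 16.5005
coverage/day = strips * swath = 16.5005 * 201.9471 = 3332.2331 km
revisit = 40075 / 3332.2331 = 12.0265 days

12.0265 days


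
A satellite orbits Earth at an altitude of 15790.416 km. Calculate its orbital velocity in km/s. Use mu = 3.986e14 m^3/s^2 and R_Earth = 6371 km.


r = R_E + alt = 6371.0 + 15790.416 = 22161.4160 km = 2.2161416e+07 m
v = sqrt(mu/r) = sqrt(3.986e14 / 2.2161416e+07) = 4241.0158 m/s = 4.2410 km/s

4.2410 km/s


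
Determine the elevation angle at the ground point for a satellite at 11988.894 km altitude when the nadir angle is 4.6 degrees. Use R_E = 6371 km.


r = R_E + alt = 18359.8940 km
Law of sines in the satellite / Earth-center / ground-point triangle:
  sin(nadir)/R_E = sin(90 + el)/r  =>  cos(el) = (r/R_E)*sin(nadir)
cos(el) = (18359.8940 / 6371.0000) * sin(4.6 deg) = 0.2311166
el = arccos(0.2311166) = 76.6372 deg
(Earth-central angle = 90 - nadir - el = 8.7628 deg)

76.6372 degrees


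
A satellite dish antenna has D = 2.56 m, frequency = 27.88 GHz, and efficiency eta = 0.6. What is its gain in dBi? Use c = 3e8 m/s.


lambda = c/f = 3e8 / 2.788e+10 = 0.0107604 m
G = eta*(pi*D/lambda)^2 = 0.6*(pi*2.56/0.0107604)^2
G = 335176.8042 (linear)
G = 10*log10(335176.8042) = 55.2527 dBi

55.2527 dBi


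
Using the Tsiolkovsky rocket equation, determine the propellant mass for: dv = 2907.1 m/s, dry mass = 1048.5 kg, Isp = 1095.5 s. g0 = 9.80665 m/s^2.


ve = Isp * g0 = 1095.5 * 9.80665 = 10743.185075 m/s
mass ratio = exp(dv/ve) = exp(2907.1/10743.185075) = 1.31074995
m_prop = m_dry * (mr - 1) = 1048.5 * (1.31074995 - 1)
m_prop = 325.8213 kg

325.8213 kg


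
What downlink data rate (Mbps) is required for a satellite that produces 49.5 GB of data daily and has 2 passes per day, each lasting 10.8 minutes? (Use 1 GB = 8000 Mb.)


total contact time = 2 * 10.8 * 60 = 1296.0000 s
data = 49.5 GB = 396000.0000 Mb
rate = 396000.0000 / 1296.0000 = 305.5556 Mbps

305.5556 Mbps


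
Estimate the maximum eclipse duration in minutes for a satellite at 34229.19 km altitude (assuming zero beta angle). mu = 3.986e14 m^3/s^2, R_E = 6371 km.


r = 40600.1900 km
T = 1356.9132 min
Eclipse fraction = arcsin(R_E/r)/pi = arcsin(6371.0000/40600.1900)/pi
= arcsin(0.1569204)/pi = 0.05015663
Eclipse duration = 0.05015663 * 1356.9132 = 68.0582 min

68.0582 minutes


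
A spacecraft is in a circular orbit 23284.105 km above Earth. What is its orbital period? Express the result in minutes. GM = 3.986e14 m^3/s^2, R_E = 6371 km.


r = 29655.1050 km = 2.9655105e+07 m
T = 2*pi*sqrt(r^3/mu) = 2*pi*sqrt(2.6079448e+22 / 3.986e14)
T = 50823.0144 s = 847.0502 min

847.0502 minutes


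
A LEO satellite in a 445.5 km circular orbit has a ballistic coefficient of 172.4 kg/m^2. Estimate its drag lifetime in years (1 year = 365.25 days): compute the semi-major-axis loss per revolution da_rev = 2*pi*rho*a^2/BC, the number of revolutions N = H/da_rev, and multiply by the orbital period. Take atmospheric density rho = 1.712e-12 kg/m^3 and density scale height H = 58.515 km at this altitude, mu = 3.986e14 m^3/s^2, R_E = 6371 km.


a = R_E + alt = 6816.5000 km = 6.8165e+06 m
da_rev = 2*pi*rho*a^2/BC = 2*pi*1.712e-12*(6.8165e+06)^2/172.4 = 2.899140 m per revolution
N = H/da_rev = 58515.0000 m / 2.899140 m = 20183.5690 revolutions
P = 2*pi*sqrt(a^3/mu) = 5600.8428 s
lifetime = N*P = 20183.5690 * 5600.8428 = 1.13045e+08 s = 1308.3912 days
years = 1308.3912 / 365.25 = 3.5822 years

3.5822 years


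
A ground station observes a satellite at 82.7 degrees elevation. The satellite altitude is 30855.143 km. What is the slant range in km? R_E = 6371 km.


h = 30855.143 km, el = 82.7 deg
d = -R_E*sin(el) + sqrt((R_E*sin(el))^2 + 2*R_E*h + h^2)
d = -6371.0000*sin(1.4434) + sqrt((6371.0000*0.9918944)^2 + 2*6371.0000*30855.143 + 30855.143^2)
d = 30897.9804 km

30897.9804 km


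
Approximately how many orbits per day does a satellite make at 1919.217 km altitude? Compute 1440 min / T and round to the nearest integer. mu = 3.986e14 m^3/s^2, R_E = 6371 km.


r = 8.290217e+06 m
T = 2*pi*sqrt(r^3/mu) = 7512.0777 s = 125.2013 min
revs/day = 1440 / 125.2013 = 11.5015
Rounded: 12 revolutions per day

12 revolutions per day


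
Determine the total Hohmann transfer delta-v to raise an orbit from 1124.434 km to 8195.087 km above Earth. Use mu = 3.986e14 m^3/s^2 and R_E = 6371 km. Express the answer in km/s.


r1 = 7495.4340 km = 7.495434e+06 m
r2 = 14566.0870 km = 1.4566087e+07 m
dv1 = sqrt(mu/r1)*(sqrt(2*r2/(r1+r2)) - 1) = 1087.5065 m/s
dv2 = sqrt(mu/r2)*(1 - sqrt(2*r1/(r1+r2))) = 919.0102 m/s
total dv = |dv1| + |dv2| = 1087.5065 + 919.0102 = 2006.5167 m/s = 2.0065 km/s

2.0065 km/s


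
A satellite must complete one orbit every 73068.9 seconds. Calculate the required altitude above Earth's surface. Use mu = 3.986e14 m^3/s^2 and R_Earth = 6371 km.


T = 73068.9 s
r = (mu*T^2/(4*pi^2))^(1/3) = (3.986e14 * 73068.9^2 / (4*pi^2))^(1/3)
r = 3.7775849e+07 m = 37775.8489 km
alt = r - R_E = 37775.8489 - 6371 = 31404.8489 km

31404.8489 km


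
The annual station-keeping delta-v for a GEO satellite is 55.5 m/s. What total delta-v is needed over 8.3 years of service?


dV = rate * years = 55.5 * 8.3
dV = 460.6500 m/s

460.6500 m/s


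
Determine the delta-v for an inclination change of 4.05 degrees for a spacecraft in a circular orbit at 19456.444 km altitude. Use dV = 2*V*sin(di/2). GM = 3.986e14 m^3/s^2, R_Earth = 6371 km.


r = 25827.4440 km = 2.5827444e+07 m
V = sqrt(mu/r) = 3928.5106 m/s
di = 4.05 deg = 0.07068583 rad
dV = 2*V*sin(di/2) = 2*3928.5106*sin(0.03534292)
dV = 277.6322 m/s = 0.2776322 km/s

0.2776 km/s


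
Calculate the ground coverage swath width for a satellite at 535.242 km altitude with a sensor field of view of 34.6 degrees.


FOV = 34.6 deg = 0.6038839 rad
swath = 2 * alt * tan(FOV/2) = 2 * 535.242 * tan(0.301942)
swath = 2 * 535.242 * 0.3114653
swath = 333.4186 km

333.4186 km


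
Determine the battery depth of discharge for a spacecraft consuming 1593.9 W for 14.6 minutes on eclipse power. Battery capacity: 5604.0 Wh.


E_used = P * t / 60 = 1593.9 * 14.6 / 60 = 387.8490 Wh
DOD = E_used / E_total * 100 = 387.8490 / 5604.0 * 100
DOD = 6.9209 %

6.9209 %


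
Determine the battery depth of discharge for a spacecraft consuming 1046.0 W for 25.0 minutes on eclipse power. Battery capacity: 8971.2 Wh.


E_used = P * t / 60 = 1046.0 * 25.0 / 60 = 435.8333 Wh
DOD = E_used / E_total * 100 = 435.8333 / 8971.2 * 100
DOD = 4.8581 %

4.8581 %


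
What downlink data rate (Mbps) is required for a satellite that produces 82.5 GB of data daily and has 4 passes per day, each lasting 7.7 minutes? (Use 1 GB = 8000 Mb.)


total contact time = 4 * 7.7 * 60 = 1848.0000 s
data = 82.5 GB = 660000.0000 Mb
rate = 660000.0000 / 1848.0000 = 357.1429 Mbps

357.1429 Mbps


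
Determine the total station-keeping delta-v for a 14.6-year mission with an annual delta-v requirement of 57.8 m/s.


dV = rate * years = 57.8 * 14.6
dV = 843.8800 m/s

843.8800 m/s


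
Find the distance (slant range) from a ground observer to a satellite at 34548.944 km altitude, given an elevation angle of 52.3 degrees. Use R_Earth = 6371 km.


h = 34548.944 km, el = 52.3 deg
d = -R_E*sin(el) + sqrt((R_E*sin(el))^2 + 2*R_E*h + h^2)
d = -6371.0000*sin(0.9128072) + sqrt((6371.0000*0.7912235)^2 + 2*6371.0000*34548.944 + 34548.944^2)
d = 35693.1633 km

35693.1633 km


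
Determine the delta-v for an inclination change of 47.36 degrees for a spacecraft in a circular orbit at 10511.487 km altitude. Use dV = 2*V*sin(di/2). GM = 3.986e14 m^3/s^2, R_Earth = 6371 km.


r = 16882.4870 km = 1.6882487e+07 m
V = sqrt(mu/r) = 4859.0396 m/s
di = 47.36 deg = 0.8265879 rad
dV = 2*V*sin(di/2) = 2*4859.0396*sin(0.413294)
dV = 3903.0539 m/s = 3.9031 km/s

3.9031 km/s


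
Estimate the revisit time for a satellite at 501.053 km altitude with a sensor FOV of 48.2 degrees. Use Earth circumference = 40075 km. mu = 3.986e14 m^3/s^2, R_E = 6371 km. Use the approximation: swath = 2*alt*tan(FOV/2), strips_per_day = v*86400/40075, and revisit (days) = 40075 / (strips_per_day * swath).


swath = 2*501.053*tan(0.4206243) = 448.2637 km
v = sqrt(mu/r) = 7615.9730 m/s = 7.6160 km/s
strips/day = v*86400/40075 = 7.6160*86400/40075 = 16.4197
coverage/day = strips * swath = 16.4197 * 448.2637 = 7360.3617 km
revisit = 40075 / 7360.3617 = 5.4447 days

5.4447 days


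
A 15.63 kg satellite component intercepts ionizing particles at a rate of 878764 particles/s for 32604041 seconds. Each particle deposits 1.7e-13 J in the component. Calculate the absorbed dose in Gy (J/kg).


Total energy deposited = rate * time * E_per
  = 878764 * 32604041 * 1.7e-13 = 4.8707 J
Dose = E_total / mass = 4.8707 / 15.63
Dose = 0.311626 Gy

0.3116 Gy


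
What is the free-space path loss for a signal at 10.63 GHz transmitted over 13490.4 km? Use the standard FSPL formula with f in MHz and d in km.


f = 10.63 GHz = 10630.0000 MHz
d = 13490.4 km
FSPL = 32.44 + 20*log10(10630.0000) + 20*log10(13490.4)
FSPL = 32.44 + 80.5307 + 82.6005
FSPL = 195.5712 dB

195.5712 dB


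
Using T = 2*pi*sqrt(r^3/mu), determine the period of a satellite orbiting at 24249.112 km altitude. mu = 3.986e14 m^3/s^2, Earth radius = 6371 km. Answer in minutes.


r = 30620.1120 km = 3.0620112e+07 m
T = 2*pi*sqrt(r^3/mu) = 2*pi*sqrt(2.8709149e+22 / 3.986e14)
T = 53323.8359 s = 888.7306 min

888.7306 minutes


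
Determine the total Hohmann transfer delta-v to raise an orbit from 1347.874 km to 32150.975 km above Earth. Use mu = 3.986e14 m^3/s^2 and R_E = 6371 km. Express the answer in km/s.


r1 = 7718.8740 km = 7.718874e+06 m
r2 = 38521.9750 km = 3.8521975e+07 m
dv1 = sqrt(mu/r1)*(sqrt(2*r2/(r1+r2)) - 1) = 2089.6550 m/s
dv2 = sqrt(mu/r2)*(1 - sqrt(2*r1/(r1+r2))) = 1358.0961 m/s
total dv = |dv1| + |dv2| = 2089.6550 + 1358.0961 = 3447.7511 m/s = 3.4478 km/s

3.4478 km/s


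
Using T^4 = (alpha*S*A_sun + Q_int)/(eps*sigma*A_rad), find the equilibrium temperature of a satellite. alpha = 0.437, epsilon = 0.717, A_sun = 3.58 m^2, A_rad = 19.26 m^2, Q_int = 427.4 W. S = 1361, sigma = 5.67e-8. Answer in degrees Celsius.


Numerator = alpha*S*A_sun + Q_int = 0.437*1361*3.58 + 427.4 = 2556.6301 W
Denominator = eps*sigma*A_rad = 0.717*5.67e-8*19.26 = 7.8299411e-07 W/K^4
T^4 = 3.265197e+09 K^4
T = 239.0437 K = -34.1063 C

-34.1063 degrees Celsius


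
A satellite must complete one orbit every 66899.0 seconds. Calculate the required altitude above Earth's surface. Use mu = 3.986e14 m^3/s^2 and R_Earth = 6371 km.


T = 66899.0 s
r = (mu*T^2/(4*pi^2))^(1/3) = (3.986e14 * 66899.0^2 / (4*pi^2))^(1/3)
r = 3.5618225e+07 m = 35618.2247 km
alt = r - R_E = 35618.2247 - 6371 = 29247.2247 km

29247.2247 km


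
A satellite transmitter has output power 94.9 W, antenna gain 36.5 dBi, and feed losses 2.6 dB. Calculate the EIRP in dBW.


Pt = 94.9 W = 19.7727 dBW
EIRP = Pt_dBW + Gt - losses = 19.7727 + 36.5 - 2.6 = 53.6727 dBW

53.6727 dBW


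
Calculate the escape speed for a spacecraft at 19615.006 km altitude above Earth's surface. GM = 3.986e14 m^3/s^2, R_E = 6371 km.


r = 6371.0 + 19615.006 = 25986.0060 km = 2.5986006e+07 m
v_esc = sqrt(2*mu/r) = sqrt(2*3.986e14 / 2.5986006e+07)
v_esc = 5538.7770 m/s = 5.5388 km/s

5.5388 km/s


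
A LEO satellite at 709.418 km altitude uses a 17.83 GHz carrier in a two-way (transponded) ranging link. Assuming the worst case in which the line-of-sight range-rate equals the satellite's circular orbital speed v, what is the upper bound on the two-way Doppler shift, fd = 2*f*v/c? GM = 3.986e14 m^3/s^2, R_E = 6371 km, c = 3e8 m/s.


r = 7.080418e+06 m
v = sqrt(mu/r) = 7503.0735 m/s (worst-case radial velocity)
f = 17.83 GHz = 1.783e+10 Hz
fd = 2*f*v/c = 2*1.783e+10*7503.0735/3.0e+08
fd = 891865.3318 Hz

891865.3318 Hz


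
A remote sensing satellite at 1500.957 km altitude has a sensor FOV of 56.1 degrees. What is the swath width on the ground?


FOV = 56.1 deg = 0.9791297 rad
swath = 2 * alt * tan(FOV/2) = 2 * 1500.957 * tan(0.4895649)
swath = 2 * 1500.957 * 0.5328293
swath = 1599.5078 km

1599.5078 km


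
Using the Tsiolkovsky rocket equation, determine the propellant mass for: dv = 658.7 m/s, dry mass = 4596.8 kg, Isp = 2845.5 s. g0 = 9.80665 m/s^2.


ve = Isp * g0 = 2845.5 * 9.80665 = 27904.822575 m/s
mass ratio = exp(dv/ve) = exp(658.7/27904.822575) = 1.02388605
m_prop = m_dry * (mr - 1) = 4596.8 * (1.02388605 - 1)
m_prop = 109.7994 kg

109.7994 kg


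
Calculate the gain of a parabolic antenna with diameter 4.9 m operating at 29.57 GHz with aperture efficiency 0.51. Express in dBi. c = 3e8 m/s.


lambda = c/f = 3e8 / 2.957e+10 = 0.01014542 m
G = eta*(pi*D/lambda)^2 = 0.51*(pi*4.9/0.01014542)^2
G = 1.1741463e+06 (linear)
G = 10*log10(1.1741463e+06) = 60.6972 dBi

60.6972 dBi


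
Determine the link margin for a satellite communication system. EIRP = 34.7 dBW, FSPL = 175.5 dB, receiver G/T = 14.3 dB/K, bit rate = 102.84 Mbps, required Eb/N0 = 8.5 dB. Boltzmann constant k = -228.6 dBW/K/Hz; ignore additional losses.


C/N0 = EIRP - FSPL + G/T - k = 34.7 - 175.5 + 14.3 - (-228.6)
C/N0 = 102.1000 dB-Hz
R_b = 102.84 Mbps = 1.0284e+08 bps -> 10*log10(R_b) = 80.1216 dB-Hz
Eb/N0 = C/N0 - 10*log10(R_b) = 102.1000 - 80.1216 = 21.9784 dB
Margin = Eb/N0 - Eb/N0_req = 21.9784 - 8.5 = 13.4784 dB (link closes)

13.4784 dB


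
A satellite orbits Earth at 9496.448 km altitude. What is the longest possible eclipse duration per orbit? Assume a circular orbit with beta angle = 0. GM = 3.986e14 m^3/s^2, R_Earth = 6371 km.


r = 15867.4480 km
T = 331.5283 min
Eclipse fraction = arcsin(R_E/r)/pi = arcsin(6371.0000/15867.4480)/pi
= arcsin(0.4015138)/pi = 0.1315158
Eclipse duration = 0.1315158 * 331.5283 = 43.6012 min

43.6012 minutes


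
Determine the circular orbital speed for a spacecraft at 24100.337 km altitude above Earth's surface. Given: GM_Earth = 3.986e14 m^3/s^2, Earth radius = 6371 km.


r = R_E + alt = 6371.0 + 24100.337 = 30471.3370 km = 3.0471337e+07 m
v = sqrt(mu/r) = sqrt(3.986e14 / 3.0471337e+07) = 3616.7867 m/s = 3.6168 km/s

3.6168 km/s


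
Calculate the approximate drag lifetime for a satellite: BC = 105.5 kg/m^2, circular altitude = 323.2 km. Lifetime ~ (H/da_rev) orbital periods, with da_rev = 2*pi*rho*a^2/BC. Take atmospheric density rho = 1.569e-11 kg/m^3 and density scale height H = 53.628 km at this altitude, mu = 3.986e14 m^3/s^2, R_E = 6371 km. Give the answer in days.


a = R_E + alt = 6694.2000 km = 6.6942e+06 m
da_rev = 2*pi*rho*a^2/BC = 2*pi*1.569e-11*(6.6942e+06)^2/105.5 = 41.874315 m per revolution
N = H/da_rev = 53628.0000 m / 41.874315 m = 1280.6896 revolutions
P = 2*pi*sqrt(a^3/mu) = 5450.7874 s
lifetime = N*P = 1280.6896 * 5450.7874 = 6.9807668e+06 s = 80.7959 days

80.7959 days


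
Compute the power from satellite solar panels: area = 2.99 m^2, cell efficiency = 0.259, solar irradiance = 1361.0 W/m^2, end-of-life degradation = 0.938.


P = area * eta * S * degradation
P = 2.99 * 0.259 * 1361.0 * 0.938
P = 988.6257 W

988.6257 W


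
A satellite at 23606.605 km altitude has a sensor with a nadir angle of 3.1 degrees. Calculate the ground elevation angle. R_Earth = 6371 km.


r = R_E + alt = 29977.6050 km
Law of sines in the satellite / Earth-center / ground-point triangle:
  sin(nadir)/R_E = sin(90 + el)/r  =>  cos(el) = (r/R_E)*sin(nadir)
cos(el) = (29977.6050 / 6371.0000) * sin(3.1 deg) = 0.2544582
el = arccos(0.2544582) = 75.2585 deg
(Earth-central angle = 90 - nadir - el = 11.6415 deg)

75.2585 degrees


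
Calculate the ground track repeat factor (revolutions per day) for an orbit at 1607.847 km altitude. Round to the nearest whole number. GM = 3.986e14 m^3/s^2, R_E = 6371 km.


r = 7.978847e+06 m
T = 2*pi*sqrt(r^3/mu) = 7092.8606 s = 118.2143 min
revs/day = 1440 / 118.2143 = 12.1813
Rounded: 12 revolutions per day

12 revolutions per day


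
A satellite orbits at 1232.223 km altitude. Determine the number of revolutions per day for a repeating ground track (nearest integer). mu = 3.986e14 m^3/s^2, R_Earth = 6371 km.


r = 7.603223e+06 m
T = 2*pi*sqrt(r^3/mu) = 6597.9317 s = 109.9655 min
revs/day = 1440 / 109.9655 = 13.0950
Rounded: 13 revolutions per day

13 revolutions per day


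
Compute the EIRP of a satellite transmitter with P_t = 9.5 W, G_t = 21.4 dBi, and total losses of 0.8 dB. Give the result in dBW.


Pt = 9.5 W = 9.7772 dBW
EIRP = Pt_dBW + Gt - losses = 9.7772 + 21.4 - 0.8 = 30.3772 dBW

30.3772 dBW


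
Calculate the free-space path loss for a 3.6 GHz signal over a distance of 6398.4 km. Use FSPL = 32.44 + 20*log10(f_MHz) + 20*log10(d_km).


f = 3.6 GHz = 3600.0000 MHz
d = 6398.4 km
FSPL = 32.44 + 20*log10(3600.0000) + 20*log10(6398.4)
FSPL = 32.44 + 71.1261 + 76.1214
FSPL = 179.6875 dB

179.6875 dB


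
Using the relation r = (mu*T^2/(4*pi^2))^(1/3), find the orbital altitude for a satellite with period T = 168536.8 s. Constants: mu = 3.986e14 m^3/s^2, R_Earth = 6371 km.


T = 168536.8 s
r = (mu*T^2/(4*pi^2))^(1/3) = (3.986e14 * 168536.8^2 / (4*pi^2))^(1/3)
r = 6.5946085e+07 m = 65946.0845 km
alt = r - R_E = 65946.0845 - 6371 = 59575.0845 km

59575.0845 km


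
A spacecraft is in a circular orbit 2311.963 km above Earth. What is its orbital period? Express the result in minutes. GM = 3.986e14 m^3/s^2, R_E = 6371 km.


r = 8682.9630 km = 8.682963e+06 m
T = 2*pi*sqrt(r^3/mu) = 2*pi*sqrt(6.5464198e+20 / 3.986e14)
T = 8052.1739 s = 134.2029 min

134.2029 minutes
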